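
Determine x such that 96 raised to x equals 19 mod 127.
84

Baby-step giant-step with step n = ⌈√127⌉ = 12.
Baby steps 96^j mod 127 (j:value) for j=0..11: 0:1, 1:96, 2:72, 3:54, 4:104, 5:78, 6:122, 7:28, 8:21, 9:111, 10:115, 11:118.
Giant-step multiplier: 96^(-12) ≡ 96^(126-12) = 96^114 ≡ 61 (mod 127).
Giant steps γ_i = 19·61^i mod 127: γ_0=19, γ_1=16, γ_2=87, γ_3=100, γ_4=4, γ_5=117, γ_6=25, γ_7=1 (in table at j=0).
x = i·n + j = 7·12 + 0 = 84.
Check: 96^84 ≡ 19 (mod 127).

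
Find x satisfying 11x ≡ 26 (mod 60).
x ≡ 46 (mod 60)

gcd(11, 60) = 1, which divides 26, so solutions exist.
Find 11^(-1) mod 60 by the extended Euclidean algorithm:
60 = 5 × 11 + 5  ⟹  5 = (1)·60 + (-5)·11
11 = 2 × 5 + 1  ⟹  1 = (-2)·60 + (11)·11
So (11)·11 ≡ 1 (mod 60), i.e. 11^(-1) ≡ 11 (mod 60).
x ≡ 11 × 26 = 286 ≡ 46 (mod 60).
Check: 11 × 46 = 506 ≡ 26 (mod 60).
Unique solution: x ≡ 46 (mod 60)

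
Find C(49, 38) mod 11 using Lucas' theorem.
4

Using Lucas' theorem:
Write n=49 and k=38 in base 11:
n in base 11: [4, 5]
k in base 11: [3, 5]
C(49,38) mod 11 = ∏ C(n_i, k_i) mod 11
Digit binomials (mod 11): C(4,3) = 4; C(5,5) = 1
Product: 4 × 1 = 4 ≡ 4 (mod 11)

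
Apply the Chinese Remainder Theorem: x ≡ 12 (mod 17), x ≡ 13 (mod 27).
148

Using Chinese Remainder Theorem:
M = 17 × 27 = 459
M1 = 27, M2 = 17
y1 = 27^(-1) mod 17 = 12
y2 = 17^(-1) mod 27 = 8
x = (12×27×12 + 13×17×8) mod 459 = 148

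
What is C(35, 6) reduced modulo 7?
0

Using Lucas' theorem:
Write n=35 and k=6 in base 7:
n in base 7: [5, 0]
k in base 7: [0, 6]
C(35,6) mod 7 = ∏ C(n_i, k_i) mod 7
Digit binomials (mod 7): C(5,0) = 1; C(0,6) = 0 (k_i > n_i)
Product: 1 × 0 = 0 ≡ 0 (mod 7)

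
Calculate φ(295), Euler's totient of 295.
232

295 = 5 × 59
φ(n) = n × ∏(1 - 1/p) for each prime p dividing n
φ(295) = 295 × (1 - 1/5) × (1 - 1/59) = 232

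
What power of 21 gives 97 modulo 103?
98

Baby-step giant-step with step n = ⌈√103⌉ = 11.
Baby steps 21^j mod 103 (j:value) for j=0..10: 0:1, 1:21, 2:29, 3:94, 4:17, 5:48, 6:81, 7:53, 8:83, 9:95, 10:38.
Giant-step multiplier: 21^(-11) ≡ 21^(102-11) = 21^91 ≡ 99 (mod 103).
Giant steps γ_i = 97·99^i mod 103: γ_0=97, γ_1=24, γ_2=7, γ_3=75, γ_4=9, γ_5=67, γ_6=41, γ_7=42, γ_8=38 (in table at j=10).
x = i·n + j = 8·11 + 10 = 98.
Check: 21^98 ≡ 97 (mod 103).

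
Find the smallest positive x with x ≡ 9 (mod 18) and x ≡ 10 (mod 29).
387

Using Chinese Remainder Theorem:
M = 18 × 29 = 522
M1 = 29, M2 = 18
y1 = 29^(-1) mod 18 = 5
y2 = 18^(-1) mod 29 = 21
x = (9×29×5 + 10×18×21) mod 522 = 387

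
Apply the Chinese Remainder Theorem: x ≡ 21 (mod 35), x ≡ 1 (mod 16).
161

Using Chinese Remainder Theorem:
M = 35 × 16 = 560
M1 = 16, M2 = 35
y1 = 16^(-1) mod 35 = 11
y2 = 35^(-1) mod 16 = 11
x = (21×16×11 + 1×35×11) mod 560 = 161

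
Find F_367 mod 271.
191

Matrix identity: Q^n = [[F_(n+1), F_n], [F_n, F_(n-1)]] with Q = [[1,1],[1,0]].
n = 367 = 101101111₂. Square-and-multiply, entries mod 271:
Q^1 = [[1,1],[1,0]]
Q^2 = (Q^1)² = [[2,1],[1,1]]
Q^5 = (Q^2)²·Q = [[8,5],[5,3]]
Q^11 = (Q^5)²·Q = [[144,89],[89,55]]
Q^22 = (Q^11)² = [[202,96],[96,106]]
Q^45 = (Q^22)²·Q = [[185,156],[156,29]]
Q^91 = (Q^45)²·Q = [[76,25],[25,51]]
Q^183 = (Q^91)²·Q = [[91,168],[168,194]]
Q^367 = (Q^183)²·Q = [[104,191],[191,184]]
F_367 mod 271 = Q^367[0][1] = 191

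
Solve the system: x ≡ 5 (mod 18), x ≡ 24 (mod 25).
149

Using Chinese Remainder Theorem:
M = 18 × 25 = 450
M1 = 25, M2 = 18
y1 = 25^(-1) mod 18 = 13
y2 = 18^(-1) mod 25 = 7
x = (5×25×13 + 24×18×7) mod 450 = 149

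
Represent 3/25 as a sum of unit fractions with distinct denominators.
1/9 + 1/113 + 1/25425

Greedy algorithm:
3/25: ceiling(25/3) = 9, use 1/9
2/225: ceiling(225/2) = 113, use 1/113
1/25425: ceiling(25425/1) = 25425, use 1/25425
Result: 3/25 = 1/9 + 1/113 + 1/25425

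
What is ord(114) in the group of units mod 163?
162

163 is prime, so ord(114) divides φ(163) = 162.
Divisors of 162: 1, 2, 3, 6, 9, 18, 27, 54, 81, 162.
Repeated squaring: 114^1 ≡ 114, 114^2 ≡ 119, 114^4 ≡ 143, 114^8 ≡ 74, 114^16 ≡ 97, 114^32 ≡ 118, 114^64 ≡ 69, 114^128 ≡ 34 (mod 163).
Test 114^d mod 163 for each divisor d in increasing order:
114^1 ≡ 114
114^2 ≡ 119
114^3 = 114^2·114^1 ≡ 37
114^6 = 114^4·114^2 ≡ 65
114^9 = 114^8·114^1 ≡ 123
114^18 = 114^16·114^2 ≡ 133
114^27 = 114^16·114^8·114^2·114^1 ≡ 59
114^54 = 114^32·114^16·114^4·114^2 ≡ 58
114^81 = 114^64·114^16·114^1 ≡ 162
114^162 = 114^128·114^32·114^2 ≡ 1  ← first divisor giving 1
The order is 162.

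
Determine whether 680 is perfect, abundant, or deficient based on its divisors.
abundant

Proper divisors of 680: sum = 1 + 2 + 4 + 5 + 8 + 10 + 17 + 20 + 34 + 40 + 68 + 85 + 136 + 170 + 340 = 940
Since 940 > 680, 680 is abundant.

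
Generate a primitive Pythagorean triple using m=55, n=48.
(721, 5280, 5329)

Euclid's formula: a = m² - n², b = 2mn, c = m² + n²
m = 55, n = 48
a = 55² - 48² = 3025 - 2304 = 721
b = 2 × 55 × 48 = 5280
c = 55² + 48² = 3025 + 2304 = 5329
Verification: 721² + 5280² = 519841 + 27878400 = 28398241 = 5329² ✓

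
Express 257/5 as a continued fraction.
[51; 2, 2]

Euclidean algorithm steps:
257 = 51 × 5 + 2
5 = 2 × 2 + 1
2 = 2 × 1 + 0
Continued fraction: [51; 2, 2]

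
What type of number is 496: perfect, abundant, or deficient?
perfect

Proper divisors of 496: sum = 1 + 2 + 4 + 8 + 16 + 31 + 62 + 124 + 248 = 496
Since 496 = 496, 496 is perfect.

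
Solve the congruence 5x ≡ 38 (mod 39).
x ≡ 31 (mod 39)

gcd(5, 39) = 1, which divides 38, so solutions exist.
Find 5^(-1) mod 39 by the extended Euclidean algorithm:
39 = 7 × 5 + 4  ⟹  4 = (1)·39 + (-7)·5
5 = 1 × 4 + 1  ⟹  1 = (-1)·39 + (8)·5
So (8)·5 ≡ 1 (mod 39), i.e. 5^(-1) ≡ 8 (mod 39).
x ≡ 8 × 38 = 304 ≡ 31 (mod 39).
Check: 5 × 31 = 155 ≡ 38 (mod 39).
Unique solution: x ≡ 31 (mod 39)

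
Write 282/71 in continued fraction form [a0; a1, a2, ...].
[3; 1, 34, 2]

Euclidean algorithm steps:
282 = 3 × 71 + 69
71 = 1 × 69 + 2
69 = 34 × 2 + 1
2 = 2 × 1 + 0
Continued fraction: [3; 1, 34, 2]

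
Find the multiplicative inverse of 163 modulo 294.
193

gcd(163, 294) = 1, so the inverse exists.
Extended Euclidean algorithm on (294, 163):
294 = 1 × 163 + 131  ⟹  131 = (1)·294 + (-1)·163
163 = 1 × 131 + 32  ⟹  32 = (-1)·294 + (2)·163
131 = 4 × 32 + 3  ⟹  3 = (5)·294 + (-9)·163
32 = 10 × 3 + 2  ⟹  2 = (-51)·294 + (92)·163
3 = 1 × 2 + 1  ⟹  1 = (56)·294 + (-101)·163
So (-101)·163 ≡ 1 (mod 294), i.e. 163^(-1) ≡ -101 ≡ 193 (mod 294).
Check: 163 × 193 = 31459 ≡ 1 (mod 294)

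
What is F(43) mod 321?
308

Matrix identity: Q^n = [[F_(n+1), F_n], [F_n, F_(n-1)]] with Q = [[1,1],[1,0]].
n = 43 = 101011₂. Square-and-multiply, entries mod 321:
Q^1 = [[1,1],[1,0]]
Q^2 = (Q^1)² = [[2,1],[1,1]]
Q^5 = (Q^2)²·Q = [[8,5],[5,3]]
Q^10 = (Q^5)² = [[89,55],[55,34]]
Q^21 = (Q^10)²·Q = [[56,32],[32,24]]
Q^43 = (Q^21)²·Q = [[300,308],[308,313]]
F_43 mod 321 = Q^43[0][1] = 308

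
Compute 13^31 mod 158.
155

Repeated squaring. Binary of 31 = 11111.
13^1 ≡ 13 (mod 158); 13^2 ≡ 11 (mod 158); 13^4 ≡ 121 (mod 158); 13^8 ≡ 105 (mod 158); 13^16 ≡ 123 (mod 158)
13^31 = 13^1 × 13^2 × 13^4 × 13^8 × 13^16 ≡ 155 (mod 158)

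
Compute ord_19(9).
9

19 is prime, so ord(9) divides φ(19) = 18.
Divisors of 18: 1, 2, 3, 6, 9, 18.
Repeated squaring: 9^1 ≡ 9, 9^2 ≡ 5, 9^4 ≡ 6, 9^8 ≡ 17, 9^16 ≡ 4 (mod 19).
Test 9^d mod 19 for each divisor d in increasing order:
9^1 ≡ 9
9^2 ≡ 5
9^3 = 9^2·9^1 ≡ 7
9^6 = 9^4·9^2 ≡ 11
9^9 = 9^8·9^1 ≡ 1  ← first divisor giving 1
The order is 9.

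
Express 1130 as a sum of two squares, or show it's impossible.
13² + 31² (a=13, b=31)

Factorization: 1130 = 2 × 5 × 113
By Fermat: n is sum of two squares iff every prime p ≡ 3 (mod 4) appears to even power.
All primes ≡ 3 (mod 4) appear to even power.
Search a = 0, 1, 2, … for 1130 - a² a perfect square: first hit at a = 13: 1130 - 169 = 961 = 31².
1130 = 13² + 31² = 169 + 961 ✓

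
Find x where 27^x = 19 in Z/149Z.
116

Baby-step giant-step with step n = ⌈√149⌉ = 13.
Baby steps 27^j mod 149 (j:value) for j=0..12: 0:1, 1:27, 2:133, 3:15, 4:107, 5:58, 6:76, 7:115, 8:125, 9:97, 10:86, 11:87, 12:114.
Giant-step multiplier: 27^(-13) ≡ 27^(148-13) = 27^135 ≡ 111 (mod 149).
Giant steps γ_i = 19·111^i mod 149: γ_0=19, γ_1=23, γ_2=20, γ_3=134, γ_4=123, γ_5=94, γ_6=4, γ_7=146, γ_8=114 (in table at j=12).
x = i·n + j = 8·13 + 12 = 116.
Check: 27^116 ≡ 19 (mod 149).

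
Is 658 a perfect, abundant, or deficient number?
deficient

Proper divisors of 658: sum = 1 + 2 + 7 + 14 + 47 + 94 + 329 = 494
Since 494 < 658, 658 is deficient.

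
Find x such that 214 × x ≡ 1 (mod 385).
9

gcd(214, 385) = 1, so the inverse exists.
Extended Euclidean algorithm on (385, 214):
385 = 1 × 214 + 171  ⟹  171 = (1)·385 + (-1)·214
214 = 1 × 171 + 43  ⟹  43 = (-1)·385 + (2)·214
171 = 3 × 43 + 42  ⟹  42 = (4)·385 + (-7)·214
43 = 1 × 42 + 1  ⟹  1 = (-5)·385 + (9)·214
So (9)·214 ≡ 1 (mod 385), i.e. 214^(-1) ≡ 9 (mod 385).
Check: 214 × 9 = 1926 ≡ 1 (mod 385)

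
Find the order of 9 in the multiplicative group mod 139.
69

139 is prime, so ord(9) divides φ(139) = 138.
Divisors of 138: 1, 2, 3, 6, 23, 46, 69, 138.
Repeated squaring: 9^1 ≡ 9, 9^2 ≡ 81, 9^4 ≡ 28, 9^8 ≡ 89, 9^16 ≡ 137, 9^32 ≡ 4, 9^64 ≡ 16, 9^128 ≡ 117 (mod 139).
Test 9^d mod 139 for each divisor d in increasing order:
9^1 ≡ 9
9^2 ≡ 81
9^3 = 9^2·9^1 ≡ 34
9^6 = 9^4·9^2 ≡ 44
9^23 = 9^16·9^4·9^2·9^1 ≡ 42
9^46 = 9^32·9^8·9^4·9^2 ≡ 96
9^69 = 9^64·9^4·9^1 ≡ 1  ← first divisor giving 1
The order is 69.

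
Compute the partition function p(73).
6185689

p(n) counts ways to write n as a sum of positive integers (order ignored).
Euler's pentagonal recurrence: p(k) = p(k-1) + p(k-2) - p(k-5) - p(k-7) + p(k-12) + p(k-15) - ... (offsets j(3j∓1)/2, signs ++--, p(0)=1, p(<0)=0).
DP table for k = 0..72: p(0)=1, p(1)=1, p(2)=2, p(3)=3, p(4)=5, p(5)=7, p(6)=11, p(7)=15, p(8)=22, p(9)=30, p(10)=42, p(11)=56, p(12)=77, p(13)=101, p(14)=135, p(15)=176, p(16)=231, p(17)=297, p(18)=385, p(19)=490, p(20)=627, p(21)=792, p(22)=1002, p(23)=1255, p(24)=1575, p(25)=1958, p(26)=2436, p(27)=3010, p(28)=3718, p(29)=4565, p(30)=5604, p(31)=6842, p(32)=8349, p(33)=10143, p(34)=12310, p(35)=14883, p(36)=17977, p(37)=21637, p(38)=26015, p(39)=31185, p(40)=37338, p(41)=44583, p(42)=53174, p(43)=63261, p(44)=75175, p(45)=89134, p(46)=105558, p(47)=124754, p(48)=147273, p(49)=173525, p(50)=204226, p(51)=239943, p(52)=281589, p(53)=329931, p(54)=386155, p(55)=451276, p(56)=526823, p(57)=614154, p(58)=715220, p(59)=831820, p(60)=966467, p(61)=1121505, p(62)=1300156, p(63)=1505499, p(64)=1741630, p(65)=2012558, p(66)=2323520, p(67)=2679689, p(68)=3087735, p(69)=3554345, p(70)=4087968, p(71)=4697205, p(72)=5392783.
Final step: p(73) = p(72) + p(71) - p(68) - p(66) + p(61) + p(58) - p(51) - p(47) + p(38) + p(33) - p(22) - p(16) + p(3)
= 5392783 + 4697205 - 3087735 - 2323520 + 1121505 + 715220 - 239943 - 124754 + 26015 + 10143 - 1002 - 231 + 3
= 6185689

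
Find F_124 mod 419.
308

Matrix identity: Q^n = [[F_(n+1), F_n], [F_n, F_(n-1)]] with Q = [[1,1],[1,0]].
n = 124 = 1111100₂. Square-and-multiply, entries mod 419:
Q^1 = [[1,1],[1,0]]
Q^3 = (Q^1)²·Q = [[3,2],[2,1]]
Q^7 = (Q^3)²·Q = [[21,13],[13,8]]
Q^15 = (Q^7)²·Q = [[149,191],[191,377]]
Q^31 = (Q^15)²·Q = [[347,22],[22,325]]
Q^62 = (Q^31)² = [[221,119],[119,102]]
Q^124 = (Q^62)² = [[152,308],[308,263]]
F_124 mod 419 = Q^124[0][1] = 308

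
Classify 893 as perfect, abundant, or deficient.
deficient

Proper divisors of 893: sum = 1 + 19 + 47 = 67
Since 67 < 893, 893 is deficient.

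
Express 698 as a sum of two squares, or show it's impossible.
13² + 23² (a=13, b=23)

Factorization: 698 = 2 × 349
By Fermat: n is sum of two squares iff every prime p ≡ 3 (mod 4) appears to even power.
All primes ≡ 3 (mod 4) appear to even power.
Search a = 0, 1, 2, … for 698 - a² a perfect square: first hit at a = 13: 698 - 169 = 529 = 23².
698 = 13² + 23² = 169 + 529 ✓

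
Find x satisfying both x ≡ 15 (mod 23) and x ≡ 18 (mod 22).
84

Using Chinese Remainder Theorem:
M = 23 × 22 = 506
M1 = 22, M2 = 23
y1 = 22^(-1) mod 23 = 22
y2 = 23^(-1) mod 22 = 1
x = (15×22×22 + 18×23×1) mod 506 = 84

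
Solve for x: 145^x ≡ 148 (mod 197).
58

Baby-step giant-step with step n = ⌈√197⌉ = 15.
Baby steps 145^j mod 197 (j:value) for j=0..14: 0:1, 1:145, 2:143, 3:50, 4:158, 5:58, 6:136, 7:20, 8:142, 9:102, 10:15, 11:8, 12:175, 13:159, 14:6.
Giant-step multiplier: 145^(-15) ≡ 145^(196-15) = 145^181 ≡ 185 (mod 197).
Giant steps γ_i = 148·185^i mod 197: γ_0=148, γ_1=194, γ_2=36, γ_3=159 (in table at j=13).
x = i·n + j = 3·15 + 13 = 58.
Check: 145^58 ≡ 148 (mod 197).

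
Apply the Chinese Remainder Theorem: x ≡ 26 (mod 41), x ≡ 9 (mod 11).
108

Using Chinese Remainder Theorem:
M = 41 × 11 = 451
M1 = 11, M2 = 41
y1 = 11^(-1) mod 41 = 15
y2 = 41^(-1) mod 11 = 7
x = (26×11×15 + 9×41×7) mod 451 = 108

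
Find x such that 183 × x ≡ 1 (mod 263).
23

gcd(183, 263) = 1, so the inverse exists.
Extended Euclidean algorithm on (263, 183):
263 = 1 × 183 + 80  ⟹  80 = (1)·263 + (-1)·183
183 = 2 × 80 + 23  ⟹  23 = (-2)·263 + (3)·183
80 = 3 × 23 + 11  ⟹  11 = (7)·263 + (-10)·183
23 = 2 × 11 + 1  ⟹  1 = (-16)·263 + (23)·183
So (23)·183 ≡ 1 (mod 263), i.e. 183^(-1) ≡ 23 (mod 263).
Check: 183 × 23 = 4209 ≡ 1 (mod 263)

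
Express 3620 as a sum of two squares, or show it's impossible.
16² + 58² (a=16, b=58)

Factorization: 3620 = 2^2 × 5 × 181
By Fermat: n is sum of two squares iff every prime p ≡ 3 (mod 4) appears to even power.
All primes ≡ 3 (mod 4) appear to even power.
Search a = 0, 1, 2, … for 3620 - a² a perfect square: first hit at a = 16: 3620 - 256 = 3364 = 58².
3620 = 16² + 58² = 256 + 3364 ✓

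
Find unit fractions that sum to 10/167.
1/17 + 1/947 + 1/1344267 + 1/3614106190311

Greedy algorithm:
10/167: ceiling(167/10) = 17, use 1/17
3/2839: ceiling(2839/3) = 947, use 1/947
2/2688533: ceiling(2688533/2) = 1344267, use 1/1344267
1/3614106190311: ceiling(3614106190311/1) = 3614106190311, use 1/3614106190311
Result: 10/167 = 1/17 + 1/947 + 1/1344267 + 1/3614106190311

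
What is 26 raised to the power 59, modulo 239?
77

Repeated squaring. Binary of 59 = 111011.
26^1 ≡ 26 (mod 239); 26^2 ≡ 198 (mod 239); 26^4 ≡ 8 (mod 239); 26^8 ≡ 64 (mod 239); 26^16 ≡ 33 (mod 239); 26^32 ≡ 133 (mod 239)
26^59 = 26^1 × 26^2 × 26^8 × 26^16 × 26^32 ≡ 77 (mod 239)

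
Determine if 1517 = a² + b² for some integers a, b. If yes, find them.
19² + 34² (a=19, b=34)

Factorization: 1517 = 37 × 41
By Fermat: n is sum of two squares iff every prime p ≡ 3 (mod 4) appears to even power.
All primes ≡ 3 (mod 4) appear to even power.
Search a = 0, 1, 2, … for 1517 - a² a perfect square: first hit at a = 19: 1517 - 361 = 1156 = 34².
1517 = 19² + 34² = 361 + 1156 ✓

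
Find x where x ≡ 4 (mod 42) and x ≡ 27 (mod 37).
508

Using Chinese Remainder Theorem:
M = 42 × 37 = 1554
M1 = 37, M2 = 42
y1 = 37^(-1) mod 42 = 25
y2 = 42^(-1) mod 37 = 15
x = (4×37×25 + 27×42×15) mod 1554 = 508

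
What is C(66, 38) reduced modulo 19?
3

Using Lucas' theorem:
Write n=66 and k=38 in base 19:
n in base 19: [3, 9]
k in base 19: [2, 0]
C(66,38) mod 19 = ∏ C(n_i, k_i) mod 19
Digit binomials (mod 19): C(3,2) = 3; C(9,0) = 1
Product: 3 × 1 = 3 ≡ 3 (mod 19)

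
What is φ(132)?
40

132 = 2^2 × 3 × 11
φ(n) = n × ∏(1 - 1/p) for each prime p dividing n
φ(132) = 132 × (1 - 1/2) × (1 - 1/3) × (1 - 1/11) = 40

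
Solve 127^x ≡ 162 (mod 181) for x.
135

Baby-step giant-step with step n = ⌈√181⌉ = 14.
Baby steps 127^j mod 181 (j:value) for j=0..13: 0:1, 1:127, 2:20, 3:6, 4:38, 5:120, 6:36, 7:47, 8:177, 9:35, 10:101, 11:157, 12:29, 13:63.
Giant-step multiplier: 127^(-14) ≡ 127^(180-14) = 127^166 ≡ 137 (mod 181).
Giant steps γ_i = 162·137^i mod 181: γ_0=162, γ_1=112, γ_2=140, γ_3=175, γ_4=83, γ_5=149, γ_6=141, γ_7=131, γ_8=28, γ_9=35 (in table at j=9).
x = i·n + j = 9·14 + 9 = 135.
Check: 127^135 ≡ 162 (mod 181).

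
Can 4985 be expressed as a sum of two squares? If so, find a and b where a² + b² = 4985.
19² + 68² (a=19, b=68)

Factorization: 4985 = 5 × 997
By Fermat: n is sum of two squares iff every prime p ≡ 3 (mod 4) appears to even power.
All primes ≡ 3 (mod 4) appear to even power.
Search a = 0, 1, 2, … for 4985 - a² a perfect square: first hit at a = 19: 4985 - 361 = 4624 = 68².
4985 = 19² + 68² = 361 + 4624 ✓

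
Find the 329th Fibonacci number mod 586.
277

Matrix identity: Q^n = [[F_(n+1), F_n], [F_n, F_(n-1)]] with Q = [[1,1],[1,0]].
n = 329 = 101001001₂. Square-and-multiply, entries mod 586:
Q^1 = [[1,1],[1,0]]
Q^2 = (Q^1)² = [[2,1],[1,1]]
Q^5 = (Q^2)²·Q = [[8,5],[5,3]]
Q^10 = (Q^5)² = [[89,55],[55,34]]
Q^20 = (Q^10)² = [[398,319],[319,79]]
Q^41 = (Q^20)²·Q = [[370,567],[567,389]]
Q^82 = (Q^41)² = [[137,229],[229,494]]
Q^164 = (Q^82)² = [[304,343],[343,547]]
Q^329 = (Q^164)²·Q = [[342,277],[277,65]]
F_329 mod 586 = Q^329[0][1] = 277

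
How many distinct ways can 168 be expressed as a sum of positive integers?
228204732751

p(n) counts ways to write n as a sum of positive integers (order ignored).
Euler's pentagonal recurrence: p(k) = p(k-1) + p(k-2) - p(k-5) - p(k-7) + p(k-12) + p(k-15) - ... (offsets j(3j∓1)/2, signs ++--, p(0)=1, p(<0)=0).
DP table for k = 0..167: p(0)=1, p(1)=1, p(2)=2, p(3)=3, p(4)=5, p(5)=7, p(6)=11, p(7)=15, p(8)=22, p(9)=30, p(10)=42, p(11)=56, p(12)=77, p(13)=101, p(14)=135, p(15)=176, p(16)=231, p(17)=297, p(18)=385, p(19)=490, p(20)=627, p(21)=792, p(22)=1002, p(23)=1255, p(24)=1575, p(25)=1958, p(26)=2436, p(27)=3010, p(28)=3718, p(29)=4565, p(30)=5604, p(31)=6842, p(32)=8349, p(33)=10143, p(34)=12310, p(35)=14883, p(36)=17977, p(37)=21637, p(38)=26015, p(39)=31185, p(40)=37338, p(41)=44583, p(42)=53174, p(43)=63261, p(44)=75175, p(45)=89134, p(46)=105558, p(47)=124754, p(48)=147273, p(49)=173525, p(50)=204226, p(51)=239943, p(52)=281589, p(53)=329931, p(54)=386155, p(55)=451276, p(56)=526823, p(57)=614154, p(58)=715220, p(59)=831820, p(60)=966467, p(61)=1121505, p(62)=1300156, p(63)=1505499, p(64)=1741630, p(65)=2012558, p(66)=2323520, p(67)=2679689, p(68)=3087735, p(69)=3554345, p(70)=4087968, p(71)=4697205, p(72)=5392783, p(73)=6185689, p(74)=7089500, p(75)=8118264, p(76)=9289091, p(77)=10619863, p(78)=12132164, p(79)=13848650, p(80)=15796476, p(81)=18004327, p(82)=20506255, p(83)=23338469, p(84)=26543660, p(85)=30167357, p(86)=34262962, p(87)=38887673, p(88)=44108109, p(89)=49995925, p(90)=56634173, p(91)=64112359, p(92)=72533807, p(93)=82010177, p(94)=92669720, p(95)=104651419, p(96)=118114304, p(97)=133230930, p(98)=150198136, p(99)=169229875, p(100)=190569292, p(101)=214481126, p(102)=241265379, p(103)=271248950, p(104)=304801365, p(105)=342325709, p(106)=384276336, p(107)=431149389, p(108)=483502844, p(109)=541946240, p(110)=607163746, p(111)=679903203, p(112)=761002156, p(113)=851376628, p(114)=952050665, p(115)=1064144451, p(116)=1188908248, p(117)=1327710076, p(118)=1482074143, p(119)=1653668665, p(120)=1844349560, p(121)=2056148051, p(122)=2291320912, p(123)=2552338241, p(124)=2841940500, p(125)=3163127352, p(126)=3519222692, p(127)=3913864295, p(128)=4351078600, p(129)=4835271870, p(130)=5371315400, p(131)=5964539504, p(132)=6620830889, p(133)=7346629512, p(134)=8149040695, p(135)=9035836076, p(136)=10015581680, p(137)=11097645016, p(138)=12292341831, p(139)=13610949895, p(140)=15065878135, p(141)=16670689208, p(142)=18440293320, p(143)=20390982757, p(144)=22540654445, p(145)=24908858009, p(146)=27517052599, p(147)=30388671978, p(148)=33549419497, p(149)=37027355200, p(150)=40853235313, p(151)=45060624582, p(152)=49686288421, p(153)=54770336324, p(154)=60356673280, p(155)=66493182097, p(156)=73232243759, p(157)=80630964769, p(158)=88751778802, p(159)=97662728555, p(160)=107438159466, p(161)=118159068427, p(162)=129913904637, p(163)=142798995930, p(164)=156919475295, p(165)=172389800255, p(166)=189334822579, p(167)=207890420102.
Final step: p(168) = p(167) + p(166) - p(163) - p(161) + p(156) + p(153) - p(146) - p(142) + p(133) + p(128) - p(117) - p(111) + p(98) + p(91) - p(76) - p(68) + p(51) + p(42) - p(23) - p(13)
= 207890420102 + 189334822579 - 142798995930 - 118159068427 + 73232243759 + 54770336324 - 27517052599 - 18440293320 + 7346629512 + 4351078600 - 1327710076 - 679903203 + 150198136 + 64112359 - 9289091 - 3087735 + 239943 + 53174 - 1255 - 101
= 228204732751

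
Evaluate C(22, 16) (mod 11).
0

Using Lucas' theorem:
Write n=22 and k=16 in base 11:
n in base 11: [2, 0]
k in base 11: [1, 5]
C(22,16) mod 11 = ∏ C(n_i, k_i) mod 11
Digit binomials (mod 11): C(2,1) = 2; C(0,5) = 0 (k_i > n_i)
Product: 2 × 0 = 0 ≡ 0 (mod 11)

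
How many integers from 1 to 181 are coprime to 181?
180

181 = 181
φ(n) = n × ∏(1 - 1/p) for each prime p dividing n
φ(181) = 181 × (1 - 1/181) = 180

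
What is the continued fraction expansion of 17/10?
[1; 1, 2, 3]

Euclidean algorithm steps:
17 = 1 × 10 + 7
10 = 1 × 7 + 3
7 = 2 × 3 + 1
3 = 3 × 1 + 0
Continued fraction: [1; 1, 2, 3]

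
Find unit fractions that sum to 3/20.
1/7 + 1/140

Greedy algorithm:
3/20: ceiling(20/3) = 7, use 1/7
1/140: ceiling(140/1) = 140, use 1/140
Result: 3/20 = 1/7 + 1/140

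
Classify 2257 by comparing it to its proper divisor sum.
deficient

Proper divisors of 2257: sum = 1 + 37 + 61 = 99
Since 99 < 2257, 2257 is deficient.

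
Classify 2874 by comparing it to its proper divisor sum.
abundant

Proper divisors of 2874: sum = 1 + 2 + 3 + 6 + 479 + 958 + 1437 = 2886
Since 2886 > 2874, 2874 is abundant.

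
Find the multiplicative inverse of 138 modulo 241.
124

gcd(138, 241) = 1, so the inverse exists.
Extended Euclidean algorithm on (241, 138):
241 = 1 × 138 + 103  ⟹  103 = (1)·241 + (-1)·138
138 = 1 × 103 + 35  ⟹  35 = (-1)·241 + (2)·138
103 = 2 × 35 + 33  ⟹  33 = (3)·241 + (-5)·138
35 = 1 × 33 + 2  ⟹  2 = (-4)·241 + (7)·138
33 = 16 × 2 + 1  ⟹  1 = (67)·241 + (-117)·138
So (-117)·138 ≡ 1 (mod 241), i.e. 138^(-1) ≡ -117 ≡ 124 (mod 241).
Check: 138 × 124 = 17112 ≡ 1 (mod 241)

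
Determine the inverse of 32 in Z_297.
65

gcd(32, 297) = 1, so the inverse exists.
Extended Euclidean algorithm on (297, 32):
297 = 9 × 32 + 9  ⟹  9 = (1)·297 + (-9)·32
32 = 3 × 9 + 5  ⟹  5 = (-3)·297 + (28)·32
9 = 1 × 5 + 4  ⟹  4 = (4)·297 + (-37)·32
5 = 1 × 4 + 1  ⟹  1 = (-7)·297 + (65)·32
So (65)·32 ≡ 1 (mod 297), i.e. 32^(-1) ≡ 65 (mod 297).
Check: 32 × 65 = 2080 ≡ 1 (mod 297)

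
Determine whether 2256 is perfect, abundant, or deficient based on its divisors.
abundant

Proper divisors of 2256: sum = 1 + 2 + 3 + 4 + 6 + 8 + 12 + 16 + ... + 376 + 564 + 752 + 1128 (19 divisors) = 3696
Since 3696 > 2256, 2256 is abundant.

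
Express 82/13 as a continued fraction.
[6; 3, 4]

Euclidean algorithm steps:
82 = 6 × 13 + 4
13 = 3 × 4 + 1
4 = 4 × 1 + 0
Continued fraction: [6; 3, 4]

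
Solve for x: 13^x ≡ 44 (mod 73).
61

Baby-step giant-step with step n = ⌈√73⌉ = 9.
Baby steps 13^j mod 73 (j:value) for j=0..8: 0:1, 1:13, 2:23, 3:7, 4:18, 5:15, 6:49, 7:53, 8:32.
Giant-step multiplier: 13^(-9) ≡ 13^(72-9) = 13^63 ≡ 63 (mod 73).
Giant steps γ_i = 44·63^i mod 73: γ_0=44, γ_1=71, γ_2=20, γ_3=19, γ_4=29, γ_5=2, γ_6=53 (in table at j=7).
x = i·n + j = 6·9 + 7 = 61.
Check: 13^61 ≡ 44 (mod 73).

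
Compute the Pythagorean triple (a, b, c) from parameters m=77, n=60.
(2329, 9240, 9529)

Euclid's formula: a = m² - n², b = 2mn, c = m² + n²
m = 77, n = 60
a = 77² - 60² = 5929 - 3600 = 2329
b = 2 × 77 × 60 = 9240
c = 77² + 60² = 5929 + 3600 = 9529
Verification: 2329² + 9240² = 5424241 + 85377600 = 90801841 = 9529² ✓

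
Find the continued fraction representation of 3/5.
[0; 1, 1, 2]

Euclidean algorithm steps:
3 = 0 × 5 + 3
5 = 1 × 3 + 2
3 = 1 × 2 + 1
2 = 2 × 1 + 0
Continued fraction: [0; 1, 1, 2]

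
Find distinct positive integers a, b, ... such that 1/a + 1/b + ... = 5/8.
1/2 + 1/8

Greedy algorithm:
5/8: ceiling(8/5) = 2, use 1/2
1/8: ceiling(8/1) = 8, use 1/8
Result: 5/8 = 1/2 + 1/8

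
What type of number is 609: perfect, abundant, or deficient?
deficient

Proper divisors of 609: sum = 1 + 3 + 7 + 21 + 29 + 87 + 203 = 351
Since 351 < 609, 609 is deficient.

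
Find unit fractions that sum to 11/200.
1/19 + 1/423 + 1/229629 + 1/123035218200

Greedy algorithm:
11/200: ceiling(200/11) = 19, use 1/19
9/3800: ceiling(3800/9) = 423, use 1/423
7/1607400: ceiling(1607400/7) = 229629, use 1/229629
1/123035218200: ceiling(123035218200/1) = 123035218200, use 1/123035218200
Result: 11/200 = 1/19 + 1/423 + 1/229629 + 1/123035218200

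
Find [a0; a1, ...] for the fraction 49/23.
[2; 7, 1, 2]

Euclidean algorithm steps:
49 = 2 × 23 + 3
23 = 7 × 3 + 2
3 = 1 × 2 + 1
2 = 2 × 1 + 0
Continued fraction: [2; 7, 1, 2]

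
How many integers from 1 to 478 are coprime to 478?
238

478 = 2 × 239
φ(n) = n × ∏(1 - 1/p) for each prime p dividing n
φ(478) = 478 × (1 - 1/2) × (1 - 1/239) = 238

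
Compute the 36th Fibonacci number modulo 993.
597

Matrix identity: Q^n = [[F_(n+1), F_n], [F_n, F_(n-1)]] with Q = [[1,1],[1,0]].
n = 36 = 100100₂. Square-and-multiply, entries mod 993:
Q^1 = [[1,1],[1,0]]
Q^2 = (Q^1)² = [[2,1],[1,1]]
Q^4 = (Q^2)² = [[5,3],[3,2]]
Q^9 = (Q^4)²·Q = [[55,34],[34,21]]
Q^18 = (Q^9)² = [[209,598],[598,604]]
Q^36 = (Q^18)² = [[113,597],[597,509]]
F_36 mod 993 = Q^36[0][1] = 597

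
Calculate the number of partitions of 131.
5964539504

p(n) counts ways to write n as a sum of positive integers (order ignored).
Euler's pentagonal recurrence: p(k) = p(k-1) + p(k-2) - p(k-5) - p(k-7) + p(k-12) + p(k-15) - ... (offsets j(3j∓1)/2, signs ++--, p(0)=1, p(<0)=0).
DP table for k = 0..130: p(0)=1, p(1)=1, p(2)=2, p(3)=3, p(4)=5, p(5)=7, p(6)=11, p(7)=15, p(8)=22, p(9)=30, p(10)=42, p(11)=56, p(12)=77, p(13)=101, p(14)=135, p(15)=176, p(16)=231, p(17)=297, p(18)=385, p(19)=490, p(20)=627, p(21)=792, p(22)=1002, p(23)=1255, p(24)=1575, p(25)=1958, p(26)=2436, p(27)=3010, p(28)=3718, p(29)=4565, p(30)=5604, p(31)=6842, p(32)=8349, p(33)=10143, p(34)=12310, p(35)=14883, p(36)=17977, p(37)=21637, p(38)=26015, p(39)=31185, p(40)=37338, p(41)=44583, p(42)=53174, p(43)=63261, p(44)=75175, p(45)=89134, p(46)=105558, p(47)=124754, p(48)=147273, p(49)=173525, p(50)=204226, p(51)=239943, p(52)=281589, p(53)=329931, p(54)=386155, p(55)=451276, p(56)=526823, p(57)=614154, p(58)=715220, p(59)=831820, p(60)=966467, p(61)=1121505, p(62)=1300156, p(63)=1505499, p(64)=1741630, p(65)=2012558, p(66)=2323520, p(67)=2679689, p(68)=3087735, p(69)=3554345, p(70)=4087968, p(71)=4697205, p(72)=5392783, p(73)=6185689, p(74)=7089500, p(75)=8118264, p(76)=9289091, p(77)=10619863, p(78)=12132164, p(79)=13848650, p(80)=15796476, p(81)=18004327, p(82)=20506255, p(83)=23338469, p(84)=26543660, p(85)=30167357, p(86)=34262962, p(87)=38887673, p(88)=44108109, p(89)=49995925, p(90)=56634173, p(91)=64112359, p(92)=72533807, p(93)=82010177, p(94)=92669720, p(95)=104651419, p(96)=118114304, p(97)=133230930, p(98)=150198136, p(99)=169229875, p(100)=190569292, p(101)=214481126, p(102)=241265379, p(103)=271248950, p(104)=304801365, p(105)=342325709, p(106)=384276336, p(107)=431149389, p(108)=483502844, p(109)=541946240, p(110)=607163746, p(111)=679903203, p(112)=761002156, p(113)=851376628, p(114)=952050665, p(115)=1064144451, p(116)=1188908248, p(117)=1327710076, p(118)=1482074143, p(119)=1653668665, p(120)=1844349560, p(121)=2056148051, p(122)=2291320912, p(123)=2552338241, p(124)=2841940500, p(125)=3163127352, p(126)=3519222692, p(127)=3913864295, p(128)=4351078600, p(129)=4835271870, p(130)=5371315400.
Final step: p(131) = p(130) + p(129) - p(126) - p(124) + p(119) + p(116) - p(109) - p(105) + p(96) + p(91) - p(80) - p(74) + p(61) + p(54) - p(39) - p(31) + p(14) + p(5)
= 5371315400 + 4835271870 - 3519222692 - 2841940500 + 1653668665 + 1188908248 - 541946240 - 342325709 + 118114304 + 64112359 - 15796476 - 7089500 + 1121505 + 386155 - 31185 - 6842 + 135 + 7
= 5964539504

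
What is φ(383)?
382

383 = 383
φ(n) = n × ∏(1 - 1/p) for each prime p dividing n
φ(383) = 383 × (1 - 1/383) = 382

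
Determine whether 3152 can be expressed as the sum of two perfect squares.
4² + 56² (a=4, b=56)

Factorization: 3152 = 2^4 × 197
By Fermat: n is sum of two squares iff every prime p ≡ 3 (mod 4) appears to even power.
All primes ≡ 3 (mod 4) appear to even power.
Search a = 0, 1, 2, … for 3152 - a² a perfect square: first hit at a = 4: 3152 - 16 = 3136 = 56².
3152 = 4² + 56² = 16 + 3136 ✓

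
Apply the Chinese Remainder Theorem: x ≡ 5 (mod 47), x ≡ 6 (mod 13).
240

Using Chinese Remainder Theorem:
M = 47 × 13 = 611
M1 = 13, M2 = 47
y1 = 13^(-1) mod 47 = 29
y2 = 47^(-1) mod 13 = 5
x = (5×13×29 + 6×47×5) mod 611 = 240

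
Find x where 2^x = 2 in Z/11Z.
1

Baby-step giant-step with step n = ⌈√11⌉ = 4.
Baby steps 2^j mod 11 (j:value) for j=0..3: 0:1, 1:2, 2:4, 3:8.
h = 2 is already in the table at j=1, so x = 1.
Check: 2^1 ≡ 2 (mod 11).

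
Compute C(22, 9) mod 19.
0

Using Lucas' theorem:
Write n=22 and k=9 in base 19:
n in base 19: [1, 3]
k in base 19: [0, 9]
C(22,9) mod 19 = ∏ C(n_i, k_i) mod 19
Digit binomials (mod 19): C(1,0) = 1; C(3,9) = 0 (k_i > n_i)
Product: 1 × 0 = 0 ≡ 0 (mod 19)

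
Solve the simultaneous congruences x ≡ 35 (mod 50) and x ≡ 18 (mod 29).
685

Using Chinese Remainder Theorem:
M = 50 × 29 = 1450
M1 = 29, M2 = 50
y1 = 29^(-1) mod 50 = 19
y2 = 50^(-1) mod 29 = 18
x = (35×29×19 + 18×50×18) mod 1450 = 685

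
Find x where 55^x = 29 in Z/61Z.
35

Baby-step giant-step with step n = ⌈√61⌉ = 8.
Baby steps 55^j mod 61 (j:value) for j=0..7: 0:1, 1:55, 2:36, 3:28, 4:15, 5:32, 6:52, 7:54.
Giant-step multiplier: 55^(-8) ≡ 55^(60-8) = 55^52 ≡ 16 (mod 61).
Giant steps γ_i = 29·16^i mod 61: γ_0=29, γ_1=37, γ_2=43, γ_3=17, γ_4=28 (in table at j=3).
x = i·n + j = 4·8 + 3 = 35.
Check: 55^35 ≡ 29 (mod 61).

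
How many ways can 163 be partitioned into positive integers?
142798995930

p(n) counts ways to write n as a sum of positive integers (order ignored).
Euler's pentagonal recurrence: p(k) = p(k-1) + p(k-2) - p(k-5) - p(k-7) + p(k-12) + p(k-15) - ... (offsets j(3j∓1)/2, signs ++--, p(0)=1, p(<0)=0).
DP table for k = 0..162: p(0)=1, p(1)=1, p(2)=2, p(3)=3, p(4)=5, p(5)=7, p(6)=11, p(7)=15, p(8)=22, p(9)=30, p(10)=42, p(11)=56, p(12)=77, p(13)=101, p(14)=135, p(15)=176, p(16)=231, p(17)=297, p(18)=385, p(19)=490, p(20)=627, p(21)=792, p(22)=1002, p(23)=1255, p(24)=1575, p(25)=1958, p(26)=2436, p(27)=3010, p(28)=3718, p(29)=4565, p(30)=5604, p(31)=6842, p(32)=8349, p(33)=10143, p(34)=12310, p(35)=14883, p(36)=17977, p(37)=21637, p(38)=26015, p(39)=31185, p(40)=37338, p(41)=44583, p(42)=53174, p(43)=63261, p(44)=75175, p(45)=89134, p(46)=105558, p(47)=124754, p(48)=147273, p(49)=173525, p(50)=204226, p(51)=239943, p(52)=281589, p(53)=329931, p(54)=386155, p(55)=451276, p(56)=526823, p(57)=614154, p(58)=715220, p(59)=831820, p(60)=966467, p(61)=1121505, p(62)=1300156, p(63)=1505499, p(64)=1741630, p(65)=2012558, p(66)=2323520, p(67)=2679689, p(68)=3087735, p(69)=3554345, p(70)=4087968, p(71)=4697205, p(72)=5392783, p(73)=6185689, p(74)=7089500, p(75)=8118264, p(76)=9289091, p(77)=10619863, p(78)=12132164, p(79)=13848650, p(80)=15796476, p(81)=18004327, p(82)=20506255, p(83)=23338469, p(84)=26543660, p(85)=30167357, p(86)=34262962, p(87)=38887673, p(88)=44108109, p(89)=49995925, p(90)=56634173, p(91)=64112359, p(92)=72533807, p(93)=82010177, p(94)=92669720, p(95)=104651419, p(96)=118114304, p(97)=133230930, p(98)=150198136, p(99)=169229875, p(100)=190569292, p(101)=214481126, p(102)=241265379, p(103)=271248950, p(104)=304801365, p(105)=342325709, p(106)=384276336, p(107)=431149389, p(108)=483502844, p(109)=541946240, p(110)=607163746, p(111)=679903203, p(112)=761002156, p(113)=851376628, p(114)=952050665, p(115)=1064144451, p(116)=1188908248, p(117)=1327710076, p(118)=1482074143, p(119)=1653668665, p(120)=1844349560, p(121)=2056148051, p(122)=2291320912, p(123)=2552338241, p(124)=2841940500, p(125)=3163127352, p(126)=3519222692, p(127)=3913864295, p(128)=4351078600, p(129)=4835271870, p(130)=5371315400, p(131)=5964539504, p(132)=6620830889, p(133)=7346629512, p(134)=8149040695, p(135)=9035836076, p(136)=10015581680, p(137)=11097645016, p(138)=12292341831, p(139)=13610949895, p(140)=15065878135, p(141)=16670689208, p(142)=18440293320, p(143)=20390982757, p(144)=22540654445, p(145)=24908858009, p(146)=27517052599, p(147)=30388671978, p(148)=33549419497, p(149)=37027355200, p(150)=40853235313, p(151)=45060624582, p(152)=49686288421, p(153)=54770336324, p(154)=60356673280, p(155)=66493182097, p(156)=73232243759, p(157)=80630964769, p(158)=88751778802, p(159)=97662728555, p(160)=107438159466, p(161)=118159068427, p(162)=129913904637.
Final step: p(163) = p(162) + p(161) - p(158) - p(156) + p(151) + p(148) - p(141) - p(137) + p(128) + p(123) - p(112) - p(106) + p(93) + p(86) - p(71) - p(63) + p(46) + p(37) - p(18) - p(8)
= 129913904637 + 118159068427 - 88751778802 - 73232243759 + 45060624582 + 33549419497 - 16670689208 - 11097645016 + 4351078600 + 2552338241 - 761002156 - 384276336 + 82010177 + 34262962 - 4697205 - 1505499 + 105558 + 21637 - 385 - 22
= 142798995930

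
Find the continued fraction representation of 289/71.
[4; 14, 5]

Euclidean algorithm steps:
289 = 4 × 71 + 5
71 = 14 × 5 + 1
5 = 5 × 1 + 0
Continued fraction: [4; 14, 5]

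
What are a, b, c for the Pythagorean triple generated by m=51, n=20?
(2201, 2040, 3001)

Euclid's formula: a = m² - n², b = 2mn, c = m² + n²
m = 51, n = 20
a = 51² - 20² = 2601 - 400 = 2201
b = 2 × 51 × 20 = 2040
c = 51² + 20² = 2601 + 400 = 3001
Verification: 2201² + 2040² = 4844401 + 4161600 = 9006001 = 3001² ✓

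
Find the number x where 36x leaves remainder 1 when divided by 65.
56

gcd(36, 65) = 1, so the inverse exists.
Extended Euclidean algorithm on (65, 36):
65 = 1 × 36 + 29  ⟹  29 = (1)·65 + (-1)·36
36 = 1 × 29 + 7  ⟹  7 = (-1)·65 + (2)·36
29 = 4 × 7 + 1  ⟹  1 = (5)·65 + (-9)·36
So (-9)·36 ≡ 1 (mod 65), i.e. 36^(-1) ≡ -9 ≡ 56 (mod 65).
Check: 36 × 56 = 2016 ≡ 1 (mod 65)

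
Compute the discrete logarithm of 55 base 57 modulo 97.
33

Baby-step giant-step with step n = ⌈√97⌉ = 10.
Baby steps 57^j mod 97 (j:value) for j=0..9: 0:1, 1:57, 2:48, 3:20, 4:73, 5:87, 6:12, 7:5, 8:91, 9:46.
Giant-step multiplier: 57^(-10) ≡ 57^(96-10) = 57^86 ≡ 65 (mod 97).
Giant steps γ_i = 55·65^i mod 97: γ_0=55, γ_1=83, γ_2=60, γ_3=20 (in table at j=3).
x = i·n + j = 3·10 + 3 = 33.
Check: 57^33 ≡ 55 (mod 97).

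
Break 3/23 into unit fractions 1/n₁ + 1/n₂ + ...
1/8 + 1/184

Greedy algorithm:
3/23: ceiling(23/3) = 8, use 1/8
1/184: ceiling(184/1) = 184, use 1/184
Result: 3/23 = 1/8 + 1/184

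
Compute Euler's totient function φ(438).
144

438 = 2 × 3 × 73
φ(n) = n × ∏(1 - 1/p) for each prime p dividing n
φ(438) = 438 × (1 - 1/2) × (1 - 1/3) × (1 - 1/73) = 144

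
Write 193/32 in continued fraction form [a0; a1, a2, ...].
[6; 32]

Euclidean algorithm steps:
193 = 6 × 32 + 1
32 = 32 × 1 + 0
Continued fraction: [6; 32]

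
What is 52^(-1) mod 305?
88

gcd(52, 305) = 1, so the inverse exists.
Extended Euclidean algorithm on (305, 52):
305 = 5 × 52 + 45  ⟹  45 = (1)·305 + (-5)·52
52 = 1 × 45 + 7  ⟹  7 = (-1)·305 + (6)·52
45 = 6 × 7 + 3  ⟹  3 = (7)·305 + (-41)·52
7 = 2 × 3 + 1  ⟹  1 = (-15)·305 + (88)·52
So (88)·52 ≡ 1 (mod 305), i.e. 52^(-1) ≡ 88 (mod 305).
Check: 52 × 88 = 4576 ≡ 1 (mod 305)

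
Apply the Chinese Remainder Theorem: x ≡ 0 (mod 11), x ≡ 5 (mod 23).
143

Using Chinese Remainder Theorem:
M = 11 × 23 = 253
M1 = 23, M2 = 11
y1 = 23^(-1) mod 11 = 1
y2 = 11^(-1) mod 23 = 21
x = (0×23×1 + 5×11×21) mod 253 = 143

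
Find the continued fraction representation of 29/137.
[0; 4, 1, 2, 1, 1, 1, 2]

Euclidean algorithm steps:
29 = 0 × 137 + 29
137 = 4 × 29 + 21
29 = 1 × 21 + 8
21 = 2 × 8 + 5
8 = 1 × 5 + 3
5 = 1 × 3 + 2
3 = 1 × 2 + 1
2 = 2 × 1 + 0
Continued fraction: [0; 4, 1, 2, 1, 1, 1, 2]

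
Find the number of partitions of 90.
56634173

p(n) counts ways to write n as a sum of positive integers (order ignored).
Euler's pentagonal recurrence: p(k) = p(k-1) + p(k-2) - p(k-5) - p(k-7) + p(k-12) + p(k-15) - ... (offsets j(3j∓1)/2, signs ++--, p(0)=1, p(<0)=0).
DP table for k = 0..89: p(0)=1, p(1)=1, p(2)=2, p(3)=3, p(4)=5, p(5)=7, p(6)=11, p(7)=15, p(8)=22, p(9)=30, p(10)=42, p(11)=56, p(12)=77, p(13)=101, p(14)=135, p(15)=176, p(16)=231, p(17)=297, p(18)=385, p(19)=490, p(20)=627, p(21)=792, p(22)=1002, p(23)=1255, p(24)=1575, p(25)=1958, p(26)=2436, p(27)=3010, p(28)=3718, p(29)=4565, p(30)=5604, p(31)=6842, p(32)=8349, p(33)=10143, p(34)=12310, p(35)=14883, p(36)=17977, p(37)=21637, p(38)=26015, p(39)=31185, p(40)=37338, p(41)=44583, p(42)=53174, p(43)=63261, p(44)=75175, p(45)=89134, p(46)=105558, p(47)=124754, p(48)=147273, p(49)=173525, p(50)=204226, p(51)=239943, p(52)=281589, p(53)=329931, p(54)=386155, p(55)=451276, p(56)=526823, p(57)=614154, p(58)=715220, p(59)=831820, p(60)=966467, p(61)=1121505, p(62)=1300156, p(63)=1505499, p(64)=1741630, p(65)=2012558, p(66)=2323520, p(67)=2679689, p(68)=3087735, p(69)=3554345, p(70)=4087968, p(71)=4697205, p(72)=5392783, p(73)=6185689, p(74)=7089500, p(75)=8118264, p(76)=9289091, p(77)=10619863, p(78)=12132164, p(79)=13848650, p(80)=15796476, p(81)=18004327, p(82)=20506255, p(83)=23338469, p(84)=26543660, p(85)=30167357, p(86)=34262962, p(87)=38887673, p(88)=44108109, p(89)=49995925.
Final step: p(90) = p(89) + p(88) - p(85) - p(83) + p(78) + p(75) - p(68) - p(64) + p(55) + p(50) - p(39) - p(33) + p(20) + p(13)
= 49995925 + 44108109 - 30167357 - 23338469 + 12132164 + 8118264 - 3087735 - 1741630 + 451276 + 204226 - 31185 - 10143 + 627 + 101
= 56634173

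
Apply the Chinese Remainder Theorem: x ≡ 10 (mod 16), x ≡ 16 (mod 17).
186

Using Chinese Remainder Theorem:
M = 16 × 17 = 272
M1 = 17, M2 = 16
y1 = 17^(-1) mod 16 = 1
y2 = 16^(-1) mod 17 = 16
x = (10×17×1 + 16×16×16) mod 272 = 186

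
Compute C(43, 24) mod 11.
3

Using Lucas' theorem:
Write n=43 and k=24 in base 11:
n in base 11: [3, 10]
k in base 11: [2, 2]
C(43,24) mod 11 = ∏ C(n_i, k_i) mod 11
Digit binomials (mod 11): C(3,2) = 3; C(10,2) = 45 ≡ 1
Product: 3 × 1 = 3 ≡ 3 (mod 11)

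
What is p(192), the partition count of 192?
1987276856363

p(n) counts ways to write n as a sum of positive integers (order ignored).
Euler's pentagonal recurrence: p(k) = p(k-1) + p(k-2) - p(k-5) - p(k-7) + p(k-12) + p(k-15) - ... (offsets j(3j∓1)/2, signs ++--, p(0)=1, p(<0)=0).
DP table for k = 0..191: p(0)=1, p(1)=1, p(2)=2, p(3)=3, p(4)=5, p(5)=7, p(6)=11, p(7)=15, p(8)=22, p(9)=30, p(10)=42, p(11)=56, p(12)=77, p(13)=101, p(14)=135, p(15)=176, p(16)=231, p(17)=297, p(18)=385, p(19)=490, p(20)=627, p(21)=792, p(22)=1002, p(23)=1255, p(24)=1575, p(25)=1958, p(26)=2436, p(27)=3010, p(28)=3718, p(29)=4565, p(30)=5604, p(31)=6842, p(32)=8349, p(33)=10143, p(34)=12310, p(35)=14883, p(36)=17977, p(37)=21637, p(38)=26015, p(39)=31185, p(40)=37338, p(41)=44583, p(42)=53174, p(43)=63261, p(44)=75175, p(45)=89134, p(46)=105558, p(47)=124754, p(48)=147273, p(49)=173525, p(50)=204226, p(51)=239943, p(52)=281589, p(53)=329931, p(54)=386155, p(55)=451276, p(56)=526823, p(57)=614154, p(58)=715220, p(59)=831820, p(60)=966467, p(61)=1121505, p(62)=1300156, p(63)=1505499, p(64)=1741630, p(65)=2012558, p(66)=2323520, p(67)=2679689, p(68)=3087735, p(69)=3554345, p(70)=4087968, p(71)=4697205, p(72)=5392783, p(73)=6185689, p(74)=7089500, p(75)=8118264, p(76)=9289091, p(77)=10619863, p(78)=12132164, p(79)=13848650, p(80)=15796476, p(81)=18004327, p(82)=20506255, p(83)=23338469, p(84)=26543660, p(85)=30167357, p(86)=34262962, p(87)=38887673, p(88)=44108109, p(89)=49995925, p(90)=56634173, p(91)=64112359, p(92)=72533807, p(93)=82010177, p(94)=92669720, p(95)=104651419, p(96)=118114304, p(97)=133230930, p(98)=150198136, p(99)=169229875, p(100)=190569292, p(101)=214481126, p(102)=241265379, p(103)=271248950, p(104)=304801365, p(105)=342325709, p(106)=384276336, p(107)=431149389, p(108)=483502844, p(109)=541946240, p(110)=607163746, p(111)=679903203, p(112)=761002156, p(113)=851376628, p(114)=952050665, p(115)=1064144451, p(116)=1188908248, p(117)=1327710076, p(118)=1482074143, p(119)=1653668665, p(120)=1844349560, p(121)=2056148051, p(122)=2291320912, p(123)=2552338241, p(124)=2841940500, p(125)=3163127352, p(126)=3519222692, p(127)=3913864295, p(128)=4351078600, p(129)=4835271870, p(130)=5371315400, p(131)=5964539504, p(132)=6620830889, p(133)=7346629512, p(134)=8149040695, p(135)=9035836076, p(136)=10015581680, p(137)=11097645016, p(138)=12292341831, p(139)=13610949895, p(140)=15065878135, p(141)=16670689208, p(142)=18440293320, p(143)=20390982757, p(144)=22540654445, p(145)=24908858009, p(146)=27517052599, p(147)=30388671978, p(148)=33549419497, p(149)=37027355200, p(150)=40853235313, p(151)=45060624582, p(152)=49686288421, p(153)=54770336324, p(154)=60356673280, p(155)=66493182097, p(156)=73232243759, p(157)=80630964769, p(158)=88751778802, p(159)=97662728555, p(160)=107438159466, p(161)=118159068427, p(162)=129913904637, p(163)=142798995930, p(164)=156919475295, p(165)=172389800255, p(166)=189334822579, p(167)=207890420102, p(168)=228204732751, p(169)=250438925115, p(170)=274768617130, p(171)=301384802048, p(172)=330495499613, p(173)=362326859895, p(174)=397125074750, p(175)=435157697830, p(176)=476715857290, p(177)=522115831195, p(178)=571701605655, p(179)=625846753120, p(180)=684957390936, p(181)=749474411781, p(182)=819876908323, p(183)=896684817527, p(184)=980462880430, p(185)=1071823774337, p(186)=1171432692373, p(187)=1280011042268, p(188)=1398341745571, p(189)=1527273599625, p(190)=1667727404093, p(191)=1820701100652.
Final step: p(192) = p(191) + p(190) - p(187) - p(185) + p(180) + p(177) - p(170) - p(166) + p(157) + p(152) - p(141) - p(135) + p(122) + p(115) - p(100) - p(92) + p(75) + p(66) - p(47) - p(37) + p(16) + p(5)
= 1820701100652 + 1667727404093 - 1280011042268 - 1071823774337 + 684957390936 + 522115831195 - 274768617130 - 189334822579 + 80630964769 + 49686288421 - 16670689208 - 9035836076 + 2291320912 + 1064144451 - 190569292 - 72533807 + 8118264 + 2323520 - 124754 - 21637 + 231 + 7
= 1987276856363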